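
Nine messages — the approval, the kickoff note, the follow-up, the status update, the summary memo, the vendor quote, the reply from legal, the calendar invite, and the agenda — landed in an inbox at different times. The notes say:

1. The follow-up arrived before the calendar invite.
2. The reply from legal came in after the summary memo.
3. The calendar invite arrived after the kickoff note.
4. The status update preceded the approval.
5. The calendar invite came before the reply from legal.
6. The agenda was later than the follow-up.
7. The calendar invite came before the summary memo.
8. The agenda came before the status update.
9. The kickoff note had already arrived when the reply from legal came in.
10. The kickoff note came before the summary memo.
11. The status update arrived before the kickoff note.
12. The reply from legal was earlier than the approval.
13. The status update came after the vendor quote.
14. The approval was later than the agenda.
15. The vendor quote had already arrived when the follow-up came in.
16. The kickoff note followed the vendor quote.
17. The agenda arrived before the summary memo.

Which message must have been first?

The vendor quote has a chain of constraints placing it before every other message, so the vendor quote must be first.

the vendor quote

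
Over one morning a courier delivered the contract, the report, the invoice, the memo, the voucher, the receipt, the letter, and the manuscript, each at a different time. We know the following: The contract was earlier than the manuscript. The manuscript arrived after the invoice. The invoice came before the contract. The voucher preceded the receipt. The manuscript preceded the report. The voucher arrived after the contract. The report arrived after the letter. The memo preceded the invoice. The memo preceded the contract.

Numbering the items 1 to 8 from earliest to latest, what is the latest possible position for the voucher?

7

The voucher must come before the receipt — 1 item forced after it.
Everything else can be placed before the voucher in some valid order, so the voucher can sit as late as position 8 − 1 = 7.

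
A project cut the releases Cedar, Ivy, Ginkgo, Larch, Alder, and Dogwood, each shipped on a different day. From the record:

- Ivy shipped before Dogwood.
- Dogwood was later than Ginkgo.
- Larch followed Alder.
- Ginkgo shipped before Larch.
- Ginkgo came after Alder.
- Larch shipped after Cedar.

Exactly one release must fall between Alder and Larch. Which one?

Tracing the constraints gives Alder → Ginkgo → Larch, so Ginkgo sits after Alder and before Larch.
No other release is forced both after Alder and before Larch.

Ginkgo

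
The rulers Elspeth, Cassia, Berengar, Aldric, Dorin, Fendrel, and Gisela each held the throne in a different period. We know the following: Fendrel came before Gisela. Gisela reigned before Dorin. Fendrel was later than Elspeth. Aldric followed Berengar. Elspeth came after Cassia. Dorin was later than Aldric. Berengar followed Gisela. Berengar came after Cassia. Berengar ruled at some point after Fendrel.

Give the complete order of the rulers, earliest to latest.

Cassia, Elspeth, Fendrel, Gisela, Berengar, Aldric, Dorin

The constraints fix every adjacent pair, so only one ordering works:
Cassia → Elspeth → Fendrel → Gisela → Berengar → Aldric → Dorin.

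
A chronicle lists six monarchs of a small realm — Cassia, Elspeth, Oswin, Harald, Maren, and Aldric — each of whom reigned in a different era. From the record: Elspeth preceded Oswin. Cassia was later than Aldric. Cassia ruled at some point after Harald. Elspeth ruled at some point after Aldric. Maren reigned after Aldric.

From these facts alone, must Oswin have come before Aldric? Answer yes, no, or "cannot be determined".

Tracing the constraints gives Aldric → Elspeth → Oswin, so Aldric must come before Oswin.
That means Oswin cannot be before Aldric.

no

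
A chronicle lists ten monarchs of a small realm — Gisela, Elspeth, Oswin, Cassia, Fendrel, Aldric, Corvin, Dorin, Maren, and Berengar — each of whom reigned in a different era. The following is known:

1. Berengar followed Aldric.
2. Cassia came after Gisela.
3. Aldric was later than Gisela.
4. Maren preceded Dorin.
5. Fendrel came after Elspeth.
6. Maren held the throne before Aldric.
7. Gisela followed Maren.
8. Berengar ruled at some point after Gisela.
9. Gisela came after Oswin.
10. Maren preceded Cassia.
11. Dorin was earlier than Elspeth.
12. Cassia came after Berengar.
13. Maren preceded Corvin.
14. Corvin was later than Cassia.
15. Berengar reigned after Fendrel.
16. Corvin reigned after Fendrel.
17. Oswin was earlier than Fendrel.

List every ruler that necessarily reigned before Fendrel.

Directly stated before Fendrel: Elspeth and Oswin.
Dorin reaches Fendrel via Dorin → Elspeth → Fendrel.
Maren reaches Fendrel via Maren → Dorin → Elspeth → Fendrel.
No chain forces Berengar (or any of the others) ahead of Fendrel.

Dorin, Elspeth, Maren, Oswin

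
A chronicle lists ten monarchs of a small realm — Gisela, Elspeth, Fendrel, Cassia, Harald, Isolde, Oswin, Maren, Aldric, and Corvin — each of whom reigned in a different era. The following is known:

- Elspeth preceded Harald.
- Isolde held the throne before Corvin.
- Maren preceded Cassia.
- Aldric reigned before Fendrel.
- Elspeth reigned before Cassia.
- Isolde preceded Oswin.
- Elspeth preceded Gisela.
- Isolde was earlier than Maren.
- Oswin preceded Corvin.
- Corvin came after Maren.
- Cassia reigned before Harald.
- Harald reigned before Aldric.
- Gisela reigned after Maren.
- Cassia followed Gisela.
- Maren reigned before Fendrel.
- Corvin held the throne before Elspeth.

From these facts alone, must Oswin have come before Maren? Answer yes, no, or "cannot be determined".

cannot be determined

No chain of stated constraints runs from Oswin to Maren, and none runs from Maren to Oswin either.
So the relative order of Oswin and Maren is not fixed by the given facts.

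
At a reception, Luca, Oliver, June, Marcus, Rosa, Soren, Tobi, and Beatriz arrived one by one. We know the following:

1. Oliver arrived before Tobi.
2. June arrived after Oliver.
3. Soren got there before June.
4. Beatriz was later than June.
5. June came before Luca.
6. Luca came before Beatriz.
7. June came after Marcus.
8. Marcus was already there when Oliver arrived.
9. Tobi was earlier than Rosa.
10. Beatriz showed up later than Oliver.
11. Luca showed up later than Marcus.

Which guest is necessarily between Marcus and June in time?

Tracing the constraints gives Marcus → Oliver → June, so Oliver sits after Marcus and before June.
No other guest is forced both after Marcus and before June.

Oliver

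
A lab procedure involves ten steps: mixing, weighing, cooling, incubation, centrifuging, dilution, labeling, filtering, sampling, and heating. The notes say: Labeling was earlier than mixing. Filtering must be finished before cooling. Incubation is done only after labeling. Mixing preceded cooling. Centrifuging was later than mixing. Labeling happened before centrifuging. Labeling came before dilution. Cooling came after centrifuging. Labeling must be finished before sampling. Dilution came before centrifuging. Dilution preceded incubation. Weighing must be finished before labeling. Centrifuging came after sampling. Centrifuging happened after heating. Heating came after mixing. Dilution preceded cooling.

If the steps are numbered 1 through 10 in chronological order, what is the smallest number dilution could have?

Labeling and weighing must both come before dilution — 2 forced predecessors.
Nothing else is forced ahead of dilution, so its earliest slot is position 2 + 1 = 3.

3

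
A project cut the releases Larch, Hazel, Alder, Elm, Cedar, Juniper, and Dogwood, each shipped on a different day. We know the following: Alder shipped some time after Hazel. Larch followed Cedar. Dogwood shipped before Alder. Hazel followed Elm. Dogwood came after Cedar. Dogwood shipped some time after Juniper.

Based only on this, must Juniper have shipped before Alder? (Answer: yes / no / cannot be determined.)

yes

Chain the constraints: Juniper → Dogwood → Alder. Each link is directly stated, so Juniper comes before Alder.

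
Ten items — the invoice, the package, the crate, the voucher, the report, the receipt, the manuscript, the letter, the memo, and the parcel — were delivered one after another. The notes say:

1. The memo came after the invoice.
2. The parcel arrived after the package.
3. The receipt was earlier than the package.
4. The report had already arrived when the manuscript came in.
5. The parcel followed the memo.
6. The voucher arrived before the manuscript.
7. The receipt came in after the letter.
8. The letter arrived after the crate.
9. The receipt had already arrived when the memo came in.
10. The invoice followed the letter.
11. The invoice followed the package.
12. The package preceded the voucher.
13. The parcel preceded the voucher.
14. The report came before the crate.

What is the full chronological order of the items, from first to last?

The constraints fix every adjacent pair, so only one ordering works:
the report → the crate → the letter → the receipt → the package → the invoice → the memo → the parcel → the voucher → the manuscript.

the report, the crate, the letter, the receipt, the package, the invoice, the memo, the parcel, the voucher, the manuscript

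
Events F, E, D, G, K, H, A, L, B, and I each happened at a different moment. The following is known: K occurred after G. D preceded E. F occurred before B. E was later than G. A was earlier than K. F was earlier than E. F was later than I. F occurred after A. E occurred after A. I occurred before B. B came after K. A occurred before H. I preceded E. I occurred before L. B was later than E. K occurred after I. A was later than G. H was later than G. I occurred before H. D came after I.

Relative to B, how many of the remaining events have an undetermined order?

2

Forced before B: A, D, E, F, G, I, and K.
That leaves H and L with no forced order relative to B — 2.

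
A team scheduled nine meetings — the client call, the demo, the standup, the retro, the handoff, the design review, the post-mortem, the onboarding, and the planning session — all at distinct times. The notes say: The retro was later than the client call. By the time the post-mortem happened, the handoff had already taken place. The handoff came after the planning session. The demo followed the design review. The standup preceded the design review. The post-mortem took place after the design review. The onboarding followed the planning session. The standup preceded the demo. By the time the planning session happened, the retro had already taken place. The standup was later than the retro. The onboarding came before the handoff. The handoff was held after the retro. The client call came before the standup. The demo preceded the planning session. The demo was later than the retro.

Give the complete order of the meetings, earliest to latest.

the client call, the retro, the standup, the design review, the demo, the planning session, the onboarding, the handoff, the post-mortem

The constraints fix every adjacent pair, so only one ordering works:
the client call → the retro → the standup → the design review → the demo → the planning session → the onboarding → the handoff → the post-mortem.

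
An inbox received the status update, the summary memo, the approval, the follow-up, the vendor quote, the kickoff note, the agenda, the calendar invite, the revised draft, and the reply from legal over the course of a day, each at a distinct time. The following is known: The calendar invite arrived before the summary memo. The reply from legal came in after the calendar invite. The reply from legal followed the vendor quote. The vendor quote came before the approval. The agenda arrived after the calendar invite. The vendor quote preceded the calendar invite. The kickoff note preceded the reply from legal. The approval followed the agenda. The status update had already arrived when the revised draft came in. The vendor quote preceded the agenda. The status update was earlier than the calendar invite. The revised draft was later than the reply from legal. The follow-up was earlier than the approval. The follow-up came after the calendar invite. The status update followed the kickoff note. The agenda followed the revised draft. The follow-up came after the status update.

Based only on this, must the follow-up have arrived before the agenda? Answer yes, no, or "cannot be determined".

No chain of stated constraints runs from the follow-up to the agenda, and none runs from the agenda to the follow-up either.
So the relative order of the follow-up and the agenda is not fixed by the given facts.

cannot be determined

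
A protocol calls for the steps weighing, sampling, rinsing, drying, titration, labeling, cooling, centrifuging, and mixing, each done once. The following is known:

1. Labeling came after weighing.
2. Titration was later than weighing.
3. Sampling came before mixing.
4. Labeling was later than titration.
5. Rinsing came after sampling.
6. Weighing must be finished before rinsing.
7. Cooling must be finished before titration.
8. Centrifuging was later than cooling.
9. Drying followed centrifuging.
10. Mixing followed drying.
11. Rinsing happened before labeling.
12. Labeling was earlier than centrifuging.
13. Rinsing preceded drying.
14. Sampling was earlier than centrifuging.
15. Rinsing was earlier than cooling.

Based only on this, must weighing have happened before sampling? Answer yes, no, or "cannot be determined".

No chain of stated constraints runs from weighing to sampling, and none runs from sampling to weighing either.
So the relative order of weighing and sampling is not fixed by the given facts.

cannot be determined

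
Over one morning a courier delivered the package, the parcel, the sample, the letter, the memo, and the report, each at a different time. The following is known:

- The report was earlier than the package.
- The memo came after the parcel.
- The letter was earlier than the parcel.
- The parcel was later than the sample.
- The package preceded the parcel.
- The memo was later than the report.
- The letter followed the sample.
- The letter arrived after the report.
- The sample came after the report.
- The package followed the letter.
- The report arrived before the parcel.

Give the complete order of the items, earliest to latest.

the report, the sample, the letter, the package, the parcel, the memo

The constraints fix every adjacent pair, so only one ordering works:
the report → the sample → the letter → the package → the parcel → the memo.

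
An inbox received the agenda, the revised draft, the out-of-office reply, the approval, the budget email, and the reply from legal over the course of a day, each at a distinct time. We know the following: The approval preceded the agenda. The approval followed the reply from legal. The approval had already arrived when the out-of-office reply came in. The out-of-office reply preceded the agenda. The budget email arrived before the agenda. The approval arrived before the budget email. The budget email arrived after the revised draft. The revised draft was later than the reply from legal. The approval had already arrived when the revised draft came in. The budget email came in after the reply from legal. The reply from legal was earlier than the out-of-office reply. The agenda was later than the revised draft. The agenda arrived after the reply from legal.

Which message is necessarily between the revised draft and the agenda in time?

the budget email

Tracing the constraints gives the revised draft → the budget email → the agenda, so the budget email sits after the revised draft and before the agenda.
No other message is forced both after the revised draft and before the agenda.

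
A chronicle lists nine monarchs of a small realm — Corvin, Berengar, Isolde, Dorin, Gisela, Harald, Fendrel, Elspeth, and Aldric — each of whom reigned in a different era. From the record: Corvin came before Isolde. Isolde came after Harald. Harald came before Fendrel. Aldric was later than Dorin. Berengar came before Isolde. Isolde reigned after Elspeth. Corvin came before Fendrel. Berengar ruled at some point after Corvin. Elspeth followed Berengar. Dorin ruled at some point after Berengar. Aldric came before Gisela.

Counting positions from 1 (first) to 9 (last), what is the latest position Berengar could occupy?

Berengar must come before Aldric, Dorin, Elspeth, Gisela, and Isolde — 5 rulers forced after them.
Everything else can be placed before Berengar in some valid order, so Berengar can sit as late as position 9 − 5 = 4.

4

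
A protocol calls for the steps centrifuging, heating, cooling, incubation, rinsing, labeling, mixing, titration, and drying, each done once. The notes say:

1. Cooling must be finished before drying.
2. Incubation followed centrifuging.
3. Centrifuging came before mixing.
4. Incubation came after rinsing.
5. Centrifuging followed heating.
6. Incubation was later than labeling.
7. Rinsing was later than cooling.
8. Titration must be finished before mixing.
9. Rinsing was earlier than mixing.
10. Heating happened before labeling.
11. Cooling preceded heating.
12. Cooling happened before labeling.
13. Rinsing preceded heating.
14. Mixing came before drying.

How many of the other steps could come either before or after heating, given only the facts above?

Forced before heating: cooling and rinsing; forced after heating: centrifuging, drying, incubation, labeling, and mixing.
That leaves titration with no forced order relative to heating — 1.

1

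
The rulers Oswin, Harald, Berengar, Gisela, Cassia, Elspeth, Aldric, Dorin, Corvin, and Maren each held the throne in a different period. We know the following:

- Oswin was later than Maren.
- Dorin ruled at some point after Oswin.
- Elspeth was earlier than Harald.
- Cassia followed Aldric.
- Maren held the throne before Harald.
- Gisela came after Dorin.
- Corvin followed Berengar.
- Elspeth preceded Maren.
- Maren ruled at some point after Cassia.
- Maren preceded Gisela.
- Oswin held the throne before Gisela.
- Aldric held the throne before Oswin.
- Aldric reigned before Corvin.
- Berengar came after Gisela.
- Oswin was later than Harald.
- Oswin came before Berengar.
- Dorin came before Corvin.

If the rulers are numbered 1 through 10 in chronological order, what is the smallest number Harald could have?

5

Aldric, Cassia, Elspeth, and Maren must all come before Harald — 4 forced predecessors.
Nothing else is forced ahead of Harald, so their earliest slot is position 4 + 1 = 5.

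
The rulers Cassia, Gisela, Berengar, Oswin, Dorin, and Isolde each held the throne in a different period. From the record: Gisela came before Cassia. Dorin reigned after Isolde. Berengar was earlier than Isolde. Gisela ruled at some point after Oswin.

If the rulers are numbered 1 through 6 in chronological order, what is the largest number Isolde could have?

5

Isolde must come before Dorin — 1 ruler forced after them.
Everything else can be placed before Isolde in some valid order, so Isolde can sit as late as position 6 − 1 = 5.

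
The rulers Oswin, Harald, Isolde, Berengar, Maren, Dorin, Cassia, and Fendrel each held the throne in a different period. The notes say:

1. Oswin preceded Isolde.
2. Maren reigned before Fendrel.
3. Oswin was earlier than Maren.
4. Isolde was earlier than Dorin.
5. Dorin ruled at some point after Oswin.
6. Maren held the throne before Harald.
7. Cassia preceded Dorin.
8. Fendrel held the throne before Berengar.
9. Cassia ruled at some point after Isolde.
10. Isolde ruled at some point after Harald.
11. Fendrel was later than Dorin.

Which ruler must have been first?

Oswin

Oswin has a chain of constraints placing them before every other ruler, so Oswin must be first.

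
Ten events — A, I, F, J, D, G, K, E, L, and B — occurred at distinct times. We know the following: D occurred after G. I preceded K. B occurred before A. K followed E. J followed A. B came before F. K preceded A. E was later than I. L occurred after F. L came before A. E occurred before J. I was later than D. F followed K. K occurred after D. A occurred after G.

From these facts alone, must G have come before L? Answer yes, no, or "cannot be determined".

Chain the constraints: G → D → K → F → L. Each link is directly stated, so G comes before L.

yes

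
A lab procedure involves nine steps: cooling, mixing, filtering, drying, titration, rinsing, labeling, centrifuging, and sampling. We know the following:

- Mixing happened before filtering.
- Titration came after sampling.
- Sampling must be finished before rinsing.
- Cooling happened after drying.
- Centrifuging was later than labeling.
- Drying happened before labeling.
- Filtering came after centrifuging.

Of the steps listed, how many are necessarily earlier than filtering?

Directly stated before filtering: centrifuging and mixing.
Drying reaches filtering via drying → labeling → centrifuging → filtering.
Labeling reaches filtering via labeling → centrifuging → filtering.
No chain forces cooling (or any of the others) ahead of filtering.
That's centrifuging, drying, labeling, and mixing — 4 in all.

4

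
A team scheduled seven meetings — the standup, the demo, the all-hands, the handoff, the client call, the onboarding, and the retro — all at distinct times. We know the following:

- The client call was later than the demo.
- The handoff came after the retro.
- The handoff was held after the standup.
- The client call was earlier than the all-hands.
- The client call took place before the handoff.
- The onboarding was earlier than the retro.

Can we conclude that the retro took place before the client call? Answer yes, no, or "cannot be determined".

cannot be determined

No chain of stated constraints runs from the retro to the client call, and none runs from the client call to the retro either.
So the relative order of the retro and the client call is not fixed by the given facts.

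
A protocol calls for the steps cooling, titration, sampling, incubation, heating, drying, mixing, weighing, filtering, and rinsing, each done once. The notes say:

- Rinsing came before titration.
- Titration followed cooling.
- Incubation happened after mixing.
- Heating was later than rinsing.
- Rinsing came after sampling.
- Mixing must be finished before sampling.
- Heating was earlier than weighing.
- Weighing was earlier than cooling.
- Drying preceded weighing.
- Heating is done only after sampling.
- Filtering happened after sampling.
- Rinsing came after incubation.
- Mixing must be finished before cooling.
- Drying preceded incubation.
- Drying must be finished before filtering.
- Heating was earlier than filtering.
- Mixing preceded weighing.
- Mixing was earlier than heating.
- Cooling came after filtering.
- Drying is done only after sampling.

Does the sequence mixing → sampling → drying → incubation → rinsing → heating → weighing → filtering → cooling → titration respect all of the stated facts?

yes

Check each stated constraint against the proposed order — e.g. sampling is ahead of filtering; mixing is ahead of cooling. Every pair is in the required order; nothing is violated.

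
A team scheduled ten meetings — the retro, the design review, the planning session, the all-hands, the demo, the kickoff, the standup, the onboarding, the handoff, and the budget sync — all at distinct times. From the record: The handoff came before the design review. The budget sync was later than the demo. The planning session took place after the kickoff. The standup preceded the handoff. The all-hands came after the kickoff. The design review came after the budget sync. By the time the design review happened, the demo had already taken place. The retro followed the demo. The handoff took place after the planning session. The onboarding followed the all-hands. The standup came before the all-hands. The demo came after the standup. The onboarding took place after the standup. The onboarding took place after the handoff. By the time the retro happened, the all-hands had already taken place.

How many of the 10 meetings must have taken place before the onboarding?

Directly stated before the onboarding: the all-hands, the handoff, and the standup.
The kickoff reaches the onboarding via the kickoff → the all-hands → the onboarding.
The planning session reaches the onboarding via the planning session → the handoff → the onboarding.
That's the all-hands, the handoff, the kickoff, the planning session, and the standup — 5 in all.

5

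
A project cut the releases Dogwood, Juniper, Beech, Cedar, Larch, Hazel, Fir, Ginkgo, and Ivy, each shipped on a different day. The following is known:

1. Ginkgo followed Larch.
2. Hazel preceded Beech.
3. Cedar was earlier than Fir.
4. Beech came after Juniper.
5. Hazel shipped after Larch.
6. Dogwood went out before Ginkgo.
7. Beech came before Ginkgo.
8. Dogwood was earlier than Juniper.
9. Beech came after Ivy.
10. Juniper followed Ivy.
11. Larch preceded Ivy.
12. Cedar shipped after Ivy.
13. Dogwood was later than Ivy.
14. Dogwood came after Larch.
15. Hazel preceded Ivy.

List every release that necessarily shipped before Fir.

Directly stated before Fir: Cedar.
Hazel reaches Fir via Hazel → Ivy → Cedar → Fir.
Ivy reaches Fir via Ivy → Cedar → Fir.
Larch reaches Fir via Larch → Ivy → Cedar → Fir.
No chain forces Ginkgo (or any of the others) ahead of Fir.

Cedar, Hazel, Ivy, Larch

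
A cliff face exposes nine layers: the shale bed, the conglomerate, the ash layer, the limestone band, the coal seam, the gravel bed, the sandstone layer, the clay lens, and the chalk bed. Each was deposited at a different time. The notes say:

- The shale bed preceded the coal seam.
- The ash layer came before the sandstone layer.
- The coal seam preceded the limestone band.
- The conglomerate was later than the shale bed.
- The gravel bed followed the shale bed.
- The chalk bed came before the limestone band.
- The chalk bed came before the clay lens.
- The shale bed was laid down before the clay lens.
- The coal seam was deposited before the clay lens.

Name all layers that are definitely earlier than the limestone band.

the chalk bed, the coal seam, the shale bed

Directly stated before the limestone band: the chalk bed and the coal seam.
The shale bed reaches the limestone band via the shale bed → the coal seam → the limestone band.
No chain forces the conglomerate (or any of the others) ahead of the limestone band.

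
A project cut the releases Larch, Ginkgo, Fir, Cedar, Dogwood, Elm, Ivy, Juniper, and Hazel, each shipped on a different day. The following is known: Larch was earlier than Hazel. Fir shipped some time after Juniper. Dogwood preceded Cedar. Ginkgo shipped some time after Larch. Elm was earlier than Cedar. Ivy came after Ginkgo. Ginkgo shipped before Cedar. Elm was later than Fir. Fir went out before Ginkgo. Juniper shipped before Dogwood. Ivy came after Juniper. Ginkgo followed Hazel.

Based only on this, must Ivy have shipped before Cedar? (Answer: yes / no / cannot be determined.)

No chain of stated constraints runs from Ivy to Cedar, and none runs from Cedar to Ivy either.
So the relative order of Ivy and Cedar is not fixed by the given facts.

cannot be determined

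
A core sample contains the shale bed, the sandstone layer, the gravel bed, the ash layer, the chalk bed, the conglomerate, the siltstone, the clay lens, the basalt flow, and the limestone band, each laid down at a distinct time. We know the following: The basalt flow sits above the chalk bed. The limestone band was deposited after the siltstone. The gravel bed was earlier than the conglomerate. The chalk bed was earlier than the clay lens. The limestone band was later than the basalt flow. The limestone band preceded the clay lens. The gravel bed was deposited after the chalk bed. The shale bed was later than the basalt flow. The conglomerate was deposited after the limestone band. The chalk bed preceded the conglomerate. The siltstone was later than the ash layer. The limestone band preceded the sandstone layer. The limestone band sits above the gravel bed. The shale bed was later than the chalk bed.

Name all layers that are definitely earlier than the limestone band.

Directly stated before the limestone band: the basalt flow, the gravel bed, and the siltstone.
The ash layer reaches the limestone band via the ash layer → the siltstone → the limestone band.
The chalk bed reaches the limestone band via the chalk bed → the basalt flow → the limestone band.
No chain forces the conglomerate (or any of the others) ahead of the limestone band.

the ash layer, the basalt flow, the chalk bed, the gravel bed, the siltstone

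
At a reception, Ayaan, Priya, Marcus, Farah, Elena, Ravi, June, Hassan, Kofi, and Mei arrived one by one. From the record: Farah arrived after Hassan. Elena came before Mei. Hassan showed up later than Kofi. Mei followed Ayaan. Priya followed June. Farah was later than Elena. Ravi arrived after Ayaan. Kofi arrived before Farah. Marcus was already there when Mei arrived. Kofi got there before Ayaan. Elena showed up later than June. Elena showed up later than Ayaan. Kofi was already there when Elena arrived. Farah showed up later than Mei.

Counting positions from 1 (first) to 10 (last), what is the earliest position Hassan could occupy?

Kofi must come before Hassan — 1 forced predecessor.
Nothing else is forced ahead of Hassan, so their earliest slot is position 1 + 1 = 2.

2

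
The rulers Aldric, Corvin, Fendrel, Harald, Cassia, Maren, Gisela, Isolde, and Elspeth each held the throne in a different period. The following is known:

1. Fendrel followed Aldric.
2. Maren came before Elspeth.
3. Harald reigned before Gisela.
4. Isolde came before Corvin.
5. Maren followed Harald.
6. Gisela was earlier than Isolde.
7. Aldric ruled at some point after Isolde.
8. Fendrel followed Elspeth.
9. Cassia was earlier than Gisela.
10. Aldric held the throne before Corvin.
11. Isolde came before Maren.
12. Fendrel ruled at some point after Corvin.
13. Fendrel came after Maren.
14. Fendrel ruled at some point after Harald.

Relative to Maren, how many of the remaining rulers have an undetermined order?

Forced before Maren: Cassia, Gisela, Harald, and Isolde; forced after Maren: Elspeth and Fendrel.
That leaves Aldric and Corvin with no forced order relative to Maren — 2.

2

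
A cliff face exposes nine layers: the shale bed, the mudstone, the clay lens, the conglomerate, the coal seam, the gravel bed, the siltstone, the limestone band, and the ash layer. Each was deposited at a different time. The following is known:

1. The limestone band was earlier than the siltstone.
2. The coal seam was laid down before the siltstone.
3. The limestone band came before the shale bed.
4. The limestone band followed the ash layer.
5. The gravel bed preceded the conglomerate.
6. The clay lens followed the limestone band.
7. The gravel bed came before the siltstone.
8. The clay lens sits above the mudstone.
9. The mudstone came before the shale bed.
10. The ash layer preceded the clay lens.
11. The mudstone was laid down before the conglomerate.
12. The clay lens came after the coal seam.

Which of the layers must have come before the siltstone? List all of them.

Directly stated before the siltstone: the coal seam, the gravel bed, and the limestone band.
The ash layer reaches the siltstone via the ash layer → the limestone band → the siltstone.
No chain forces the mudstone (or any of the others) ahead of the siltstone.

the ash layer, the coal seam, the gravel bed, the limestone band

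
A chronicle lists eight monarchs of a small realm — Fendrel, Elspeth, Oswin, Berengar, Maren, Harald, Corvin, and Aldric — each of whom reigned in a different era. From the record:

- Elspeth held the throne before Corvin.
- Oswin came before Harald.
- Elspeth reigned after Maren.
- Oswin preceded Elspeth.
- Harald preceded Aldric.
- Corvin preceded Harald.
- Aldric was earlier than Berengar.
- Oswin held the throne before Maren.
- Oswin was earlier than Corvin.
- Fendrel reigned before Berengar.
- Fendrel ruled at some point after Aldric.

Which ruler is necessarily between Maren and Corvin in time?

Tracing the constraints gives Maren → Elspeth → Corvin, so Elspeth sits after Maren and before Corvin.
No other ruler is forced both after Maren and before Corvin.

Elspeth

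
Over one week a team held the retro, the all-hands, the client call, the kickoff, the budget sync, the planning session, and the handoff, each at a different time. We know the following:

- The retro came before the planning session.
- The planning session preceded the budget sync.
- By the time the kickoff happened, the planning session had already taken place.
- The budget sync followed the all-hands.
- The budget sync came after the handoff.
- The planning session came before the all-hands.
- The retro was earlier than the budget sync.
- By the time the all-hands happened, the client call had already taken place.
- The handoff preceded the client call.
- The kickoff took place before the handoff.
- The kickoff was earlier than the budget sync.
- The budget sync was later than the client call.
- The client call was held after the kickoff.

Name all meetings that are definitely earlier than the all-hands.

the client call, the handoff, the kickoff, the planning session, the retro

Directly stated before the all-hands: the client call and the planning session.
The handoff reaches the all-hands via the handoff → the client call → the all-hands.
The kickoff reaches the all-hands via the kickoff → the client call → the all-hands.
The retro reaches the all-hands via the retro → the planning session → the all-hands.
No chain forces the budget sync ahead of the all-hands.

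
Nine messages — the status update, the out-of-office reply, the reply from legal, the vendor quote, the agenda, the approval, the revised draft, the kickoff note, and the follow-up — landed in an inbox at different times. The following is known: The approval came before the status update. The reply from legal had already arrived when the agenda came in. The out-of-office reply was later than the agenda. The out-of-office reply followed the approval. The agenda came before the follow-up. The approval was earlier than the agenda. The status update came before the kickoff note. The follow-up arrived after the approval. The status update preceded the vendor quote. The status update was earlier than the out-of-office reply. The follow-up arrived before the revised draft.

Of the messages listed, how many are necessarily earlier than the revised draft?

4

Directly stated before the revised draft: the follow-up.
The agenda reaches the revised draft via the agenda → the follow-up → the revised draft.
The approval reaches the revised draft via the approval → the follow-up → the revised draft.
The reply from legal reaches the revised draft via the reply from legal → the agenda → the follow-up → the revised draft.
No chain forces the out-of-office reply (or any of the others) ahead of the revised draft.
That's the agenda, the approval, the follow-up, and the reply from legal — 4 in all.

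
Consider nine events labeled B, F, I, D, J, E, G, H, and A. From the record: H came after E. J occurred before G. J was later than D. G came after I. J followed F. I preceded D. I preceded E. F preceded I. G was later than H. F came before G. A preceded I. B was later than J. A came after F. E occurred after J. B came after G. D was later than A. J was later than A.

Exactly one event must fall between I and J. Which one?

Tracing the constraints gives I → D → J, so D sits after I and before J.
No other event is forced both after I and before J.

D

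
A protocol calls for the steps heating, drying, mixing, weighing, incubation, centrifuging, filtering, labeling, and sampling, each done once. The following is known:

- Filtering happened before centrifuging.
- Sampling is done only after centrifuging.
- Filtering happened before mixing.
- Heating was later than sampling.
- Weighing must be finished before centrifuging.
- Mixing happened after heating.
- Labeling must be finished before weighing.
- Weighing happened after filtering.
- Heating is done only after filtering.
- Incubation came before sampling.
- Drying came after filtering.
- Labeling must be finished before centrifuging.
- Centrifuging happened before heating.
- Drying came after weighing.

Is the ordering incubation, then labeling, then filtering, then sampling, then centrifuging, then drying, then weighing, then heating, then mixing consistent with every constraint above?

The constraints require centrifuging before sampling, but in the proposed sequence sampling appears ahead of centrifuging. That one violation is enough.

no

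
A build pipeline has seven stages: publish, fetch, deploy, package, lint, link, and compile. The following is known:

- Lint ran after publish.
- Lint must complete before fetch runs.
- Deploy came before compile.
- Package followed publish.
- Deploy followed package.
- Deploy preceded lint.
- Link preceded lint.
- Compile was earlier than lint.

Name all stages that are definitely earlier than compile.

Directly stated before compile: deploy.
Package reaches compile via package → deploy → compile.
Publish reaches compile via publish → package → deploy → compile.
No chain forces lint (or any of the others) ahead of compile.

deploy, package, publish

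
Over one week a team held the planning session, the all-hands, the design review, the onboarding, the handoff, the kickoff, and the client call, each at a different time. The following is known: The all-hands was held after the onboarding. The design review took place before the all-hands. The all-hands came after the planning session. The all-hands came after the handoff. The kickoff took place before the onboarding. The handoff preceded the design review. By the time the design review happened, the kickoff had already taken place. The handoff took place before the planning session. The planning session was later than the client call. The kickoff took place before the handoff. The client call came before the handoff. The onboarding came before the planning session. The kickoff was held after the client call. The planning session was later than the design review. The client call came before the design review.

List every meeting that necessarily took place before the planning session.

the client call, the design review, the handoff, the kickoff, the onboarding

Directly stated before the planning session: the client call, the design review, the handoff, and the onboarding.
The kickoff reaches the planning session via the kickoff → the onboarding → the planning session.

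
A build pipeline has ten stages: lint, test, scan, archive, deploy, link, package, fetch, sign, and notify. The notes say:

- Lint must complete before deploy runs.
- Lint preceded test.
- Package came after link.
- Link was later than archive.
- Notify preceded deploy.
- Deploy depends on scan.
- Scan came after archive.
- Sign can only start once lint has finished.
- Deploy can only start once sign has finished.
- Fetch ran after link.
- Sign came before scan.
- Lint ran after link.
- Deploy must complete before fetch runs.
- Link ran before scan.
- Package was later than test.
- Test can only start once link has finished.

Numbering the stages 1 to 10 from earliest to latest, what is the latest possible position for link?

3

Link must come before deploy, fetch, lint, package, scan, sign, and test — 7 stages forced after it.
Everything else can be placed before link in some valid order, so link can sit as late as position 10 − 7 = 3.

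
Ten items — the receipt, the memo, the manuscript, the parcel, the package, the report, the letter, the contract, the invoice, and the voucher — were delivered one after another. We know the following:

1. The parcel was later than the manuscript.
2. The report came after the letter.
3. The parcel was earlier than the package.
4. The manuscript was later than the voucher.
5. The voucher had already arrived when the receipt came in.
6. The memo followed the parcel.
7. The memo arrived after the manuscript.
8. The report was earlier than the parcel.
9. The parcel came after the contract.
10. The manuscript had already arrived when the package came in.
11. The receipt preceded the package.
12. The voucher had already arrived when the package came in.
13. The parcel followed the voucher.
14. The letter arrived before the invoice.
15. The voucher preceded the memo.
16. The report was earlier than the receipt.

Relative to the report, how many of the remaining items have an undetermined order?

Forced before the report: the letter; forced after the report: the memo, the package, the parcel, and the receipt.
That leaves the contract, the invoice, the manuscript, and the voucher with no forced order relative to the report — 4.

4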